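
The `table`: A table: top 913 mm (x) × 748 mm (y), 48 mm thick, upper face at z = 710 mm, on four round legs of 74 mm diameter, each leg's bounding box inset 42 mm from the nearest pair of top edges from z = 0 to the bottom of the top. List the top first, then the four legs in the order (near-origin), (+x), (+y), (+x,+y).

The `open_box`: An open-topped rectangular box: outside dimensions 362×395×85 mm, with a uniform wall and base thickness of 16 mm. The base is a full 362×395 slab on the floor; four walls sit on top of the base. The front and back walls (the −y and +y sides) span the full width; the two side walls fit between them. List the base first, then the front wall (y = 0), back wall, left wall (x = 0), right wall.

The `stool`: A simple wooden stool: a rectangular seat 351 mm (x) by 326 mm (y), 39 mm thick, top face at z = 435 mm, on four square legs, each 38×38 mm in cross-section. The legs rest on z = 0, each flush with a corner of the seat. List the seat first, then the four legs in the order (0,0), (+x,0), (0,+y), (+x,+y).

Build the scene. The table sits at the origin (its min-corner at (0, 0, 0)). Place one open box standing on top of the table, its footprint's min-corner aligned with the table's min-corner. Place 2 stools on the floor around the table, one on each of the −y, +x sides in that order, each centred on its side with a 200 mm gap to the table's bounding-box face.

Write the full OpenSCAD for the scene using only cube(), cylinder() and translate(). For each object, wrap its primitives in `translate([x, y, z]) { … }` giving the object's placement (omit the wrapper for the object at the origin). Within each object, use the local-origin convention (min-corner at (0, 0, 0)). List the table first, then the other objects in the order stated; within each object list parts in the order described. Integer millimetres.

translate([0, 0, 662]) cube([913, 748, 48]);
translate([79, 79, 0]) cylinder(h = 662, r = 37);
translate([834, 79, 0]) cylinder(h = 662, r = 37);
translate([79, 669, 0]) cylinder(h = 662, r = 37);
translate([834, 669, 0]) cylinder(h = 662, r = 37);
translate([0, 0, 710]) {
  cube([362, 395, 16]);
  translate([0, 0, 16]) cube([362, 16, 69]);
  translate([0, 379, 16]) cube([362, 16, 69]);
  translate([0, 16, 16]) cube([16, 363, 69]);
  translate([346, 16, 16]) cube([16, 363, 69]);
}
translate([281, -526, 0]) {
  translate([0, 0, 396]) cube([351, 326, 39]);
  cube([38, 38, 396]);
  translate([313, 0, 0]) cube([38, 38, 396]);
  translate([0, 288, 0]) cube([38, 38, 396]);
  translate([313, 288, 0]) cube([38, 38, 396]);
}
translate([1113, 211, 0]) {
  translate([0, 0, 396]) cube([351, 326, 39]);
  cube([38, 38, 396]);
  translate([313, 0, 0]) cube([38, 38, 396]);
  translate([0, 288, 0]) cube([38, 38, 396]);
  translate([313, 288, 0]) cube([38, 38, 396]);
}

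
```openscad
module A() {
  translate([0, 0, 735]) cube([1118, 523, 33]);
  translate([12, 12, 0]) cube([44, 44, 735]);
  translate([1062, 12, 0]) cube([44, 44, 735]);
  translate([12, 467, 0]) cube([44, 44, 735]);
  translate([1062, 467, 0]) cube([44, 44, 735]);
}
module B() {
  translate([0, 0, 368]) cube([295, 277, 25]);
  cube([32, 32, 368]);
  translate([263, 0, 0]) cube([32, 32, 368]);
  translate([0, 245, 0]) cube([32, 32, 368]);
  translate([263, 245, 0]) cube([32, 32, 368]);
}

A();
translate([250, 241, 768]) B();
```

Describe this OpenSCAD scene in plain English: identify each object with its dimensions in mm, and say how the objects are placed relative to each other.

A is a table with a 1118×523 mm rectangular top, 33 mm thick, top surface at z = 768 mm, supported by four 44×44 mm square legs, each inset 12 mm from the nearest pair of top edges, running from the floor.

B is a four-legged stool. The seat is a 295×277×25 mm slab whose top surface is at z = 393 mm; four square legs, each 32×32 mm in cross-section, run from the floor (z = 0) to the underside of the seat, each flush with a corner of the seat.

The stool is on top of the table.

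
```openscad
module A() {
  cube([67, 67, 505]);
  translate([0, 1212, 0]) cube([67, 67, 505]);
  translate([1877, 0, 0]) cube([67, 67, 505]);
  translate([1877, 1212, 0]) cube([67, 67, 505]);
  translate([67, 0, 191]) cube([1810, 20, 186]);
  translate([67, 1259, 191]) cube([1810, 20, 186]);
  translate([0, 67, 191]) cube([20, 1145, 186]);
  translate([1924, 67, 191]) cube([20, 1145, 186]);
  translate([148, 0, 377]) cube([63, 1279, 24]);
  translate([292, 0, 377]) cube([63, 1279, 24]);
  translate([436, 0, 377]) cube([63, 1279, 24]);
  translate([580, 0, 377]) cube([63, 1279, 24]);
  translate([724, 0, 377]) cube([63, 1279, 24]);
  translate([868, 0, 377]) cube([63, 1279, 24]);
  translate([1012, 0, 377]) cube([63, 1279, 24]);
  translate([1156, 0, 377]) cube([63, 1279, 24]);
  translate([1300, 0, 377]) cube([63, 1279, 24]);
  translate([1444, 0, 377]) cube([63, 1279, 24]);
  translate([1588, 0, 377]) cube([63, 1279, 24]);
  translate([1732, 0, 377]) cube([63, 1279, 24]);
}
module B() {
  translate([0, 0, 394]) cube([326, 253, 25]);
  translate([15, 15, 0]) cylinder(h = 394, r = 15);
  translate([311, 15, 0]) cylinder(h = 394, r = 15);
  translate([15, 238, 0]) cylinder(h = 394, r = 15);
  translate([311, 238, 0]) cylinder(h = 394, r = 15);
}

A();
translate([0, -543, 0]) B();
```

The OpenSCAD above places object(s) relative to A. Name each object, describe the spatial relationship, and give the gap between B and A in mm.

The stool's nearest face is 290 mm from the bed frame's −y face.

A is a bed frame. B is a stool. The stool is on the floor beside the bed frame on its −y side. The gap between the stool and the bed frame is 290 mm.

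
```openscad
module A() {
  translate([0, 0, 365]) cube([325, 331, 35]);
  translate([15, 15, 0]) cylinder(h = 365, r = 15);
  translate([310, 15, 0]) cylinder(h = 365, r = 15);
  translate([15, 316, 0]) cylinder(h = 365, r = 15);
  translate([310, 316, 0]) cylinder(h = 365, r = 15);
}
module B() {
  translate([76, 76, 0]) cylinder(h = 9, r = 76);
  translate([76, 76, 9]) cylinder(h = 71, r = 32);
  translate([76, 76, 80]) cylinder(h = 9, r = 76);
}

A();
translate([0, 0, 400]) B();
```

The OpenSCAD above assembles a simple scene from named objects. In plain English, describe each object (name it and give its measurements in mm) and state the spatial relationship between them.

A is a simple wooden stool: a rectangular seat 325 mm (x) by 331 mm (y), 35 mm thick, top face at z = 400 mm, on four round legs, each 30 mm in diameter. The legs rest on z = 0, each leg's axis is inset half a diameter from the nearest pair of seat edges (so the leg's bounding box is flush with the corner).

B is a spool: two coaxial disc flanges of radius 76 mm and thickness 9 mm, joined by a core cylinder of radius 32 mm and height 71 mm. The lower flange rests on z = 0 and the three cylinders share a vertical axis.

The spool is on top of the stool.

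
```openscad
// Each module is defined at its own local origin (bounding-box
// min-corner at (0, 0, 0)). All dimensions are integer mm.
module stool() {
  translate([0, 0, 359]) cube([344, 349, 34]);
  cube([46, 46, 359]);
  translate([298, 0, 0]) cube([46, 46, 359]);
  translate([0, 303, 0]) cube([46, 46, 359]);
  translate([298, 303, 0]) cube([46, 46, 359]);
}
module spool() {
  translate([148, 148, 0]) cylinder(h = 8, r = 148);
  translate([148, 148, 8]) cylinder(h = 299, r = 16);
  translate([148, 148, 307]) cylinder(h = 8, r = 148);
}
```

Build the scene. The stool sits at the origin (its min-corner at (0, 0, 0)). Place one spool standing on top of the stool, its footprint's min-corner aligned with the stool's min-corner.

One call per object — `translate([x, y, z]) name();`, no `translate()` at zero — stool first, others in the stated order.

stool();
translate([0, 0, 393]) spool();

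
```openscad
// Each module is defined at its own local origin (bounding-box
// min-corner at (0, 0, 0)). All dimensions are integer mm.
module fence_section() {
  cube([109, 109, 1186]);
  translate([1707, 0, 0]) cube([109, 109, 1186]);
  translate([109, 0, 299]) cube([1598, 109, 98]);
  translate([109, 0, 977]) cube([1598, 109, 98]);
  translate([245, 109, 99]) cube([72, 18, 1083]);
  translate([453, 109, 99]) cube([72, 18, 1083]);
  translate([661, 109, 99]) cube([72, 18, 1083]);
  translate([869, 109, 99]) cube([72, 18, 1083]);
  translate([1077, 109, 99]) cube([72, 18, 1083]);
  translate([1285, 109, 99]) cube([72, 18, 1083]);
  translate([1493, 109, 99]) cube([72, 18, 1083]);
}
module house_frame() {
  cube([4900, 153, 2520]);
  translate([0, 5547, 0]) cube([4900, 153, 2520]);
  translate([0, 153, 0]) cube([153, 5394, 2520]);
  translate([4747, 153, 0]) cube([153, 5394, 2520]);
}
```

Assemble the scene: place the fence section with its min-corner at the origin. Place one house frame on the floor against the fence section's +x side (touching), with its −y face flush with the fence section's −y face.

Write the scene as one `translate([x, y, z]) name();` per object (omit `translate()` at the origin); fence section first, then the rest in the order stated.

fence_section();
translate([1816, 0, 0]) house_frame();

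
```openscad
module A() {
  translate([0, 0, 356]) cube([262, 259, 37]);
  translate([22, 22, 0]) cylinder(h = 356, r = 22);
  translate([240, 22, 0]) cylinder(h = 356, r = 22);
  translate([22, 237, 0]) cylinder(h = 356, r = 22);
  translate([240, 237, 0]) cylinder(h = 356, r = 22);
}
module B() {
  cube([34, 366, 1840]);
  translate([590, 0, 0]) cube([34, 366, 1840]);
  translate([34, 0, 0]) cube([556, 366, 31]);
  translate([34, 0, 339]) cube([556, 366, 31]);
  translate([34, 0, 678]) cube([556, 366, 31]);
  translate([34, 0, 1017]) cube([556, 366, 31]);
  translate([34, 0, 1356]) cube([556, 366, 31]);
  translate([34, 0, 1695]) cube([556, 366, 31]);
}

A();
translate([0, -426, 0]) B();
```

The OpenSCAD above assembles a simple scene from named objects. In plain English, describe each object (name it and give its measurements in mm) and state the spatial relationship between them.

A is a four-legged stool. The seat is 262×259 mm, 37 mm thick, top at z = 393 mm. It stands on four round legs, each 44 mm in diameter, from z = 0 to the seat underside, each leg's axis is inset half a diameter from the nearest pair of seat edges (so the leg's bounding box is flush with the corner).

B is an open bookshelf. Two side panels, each 34 mm thick, 366 mm deep and 1840 mm tall, stand 624 mm apart (outside-to-outside). Between them sit 6 shelves, each 31 mm thick and 366 mm deep, spanning the full gap between the sides. The bottom shelf rests on the floor (its underside at z = 0) and the clear gap between one shelf's top and the next shelf's underside is 308 mm.

The bookshelf is on the floor beside the stool on its −y side.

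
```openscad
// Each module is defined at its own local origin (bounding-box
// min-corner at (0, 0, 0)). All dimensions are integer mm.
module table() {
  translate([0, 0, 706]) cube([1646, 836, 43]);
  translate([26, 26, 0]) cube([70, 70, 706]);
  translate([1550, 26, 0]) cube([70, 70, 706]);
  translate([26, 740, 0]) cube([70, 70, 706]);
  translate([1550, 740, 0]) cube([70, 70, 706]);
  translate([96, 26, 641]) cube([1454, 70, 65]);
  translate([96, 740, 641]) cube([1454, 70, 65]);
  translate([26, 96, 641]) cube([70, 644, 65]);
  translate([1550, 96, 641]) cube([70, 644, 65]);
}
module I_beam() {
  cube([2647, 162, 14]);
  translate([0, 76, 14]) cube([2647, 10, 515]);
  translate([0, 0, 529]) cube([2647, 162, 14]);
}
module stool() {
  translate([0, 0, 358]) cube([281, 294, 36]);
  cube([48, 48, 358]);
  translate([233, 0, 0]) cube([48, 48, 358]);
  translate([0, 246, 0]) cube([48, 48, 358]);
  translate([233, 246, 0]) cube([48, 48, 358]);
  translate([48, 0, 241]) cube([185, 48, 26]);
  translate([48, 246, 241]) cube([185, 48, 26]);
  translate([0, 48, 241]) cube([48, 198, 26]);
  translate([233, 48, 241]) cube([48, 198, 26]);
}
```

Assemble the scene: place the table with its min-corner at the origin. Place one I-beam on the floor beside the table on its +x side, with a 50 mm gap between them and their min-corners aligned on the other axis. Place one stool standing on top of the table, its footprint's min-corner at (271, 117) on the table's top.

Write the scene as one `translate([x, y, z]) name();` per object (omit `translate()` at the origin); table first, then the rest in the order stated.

table();
translate([1696, 0, 0]) I_beam();
translate([271, 117, 749]) stool();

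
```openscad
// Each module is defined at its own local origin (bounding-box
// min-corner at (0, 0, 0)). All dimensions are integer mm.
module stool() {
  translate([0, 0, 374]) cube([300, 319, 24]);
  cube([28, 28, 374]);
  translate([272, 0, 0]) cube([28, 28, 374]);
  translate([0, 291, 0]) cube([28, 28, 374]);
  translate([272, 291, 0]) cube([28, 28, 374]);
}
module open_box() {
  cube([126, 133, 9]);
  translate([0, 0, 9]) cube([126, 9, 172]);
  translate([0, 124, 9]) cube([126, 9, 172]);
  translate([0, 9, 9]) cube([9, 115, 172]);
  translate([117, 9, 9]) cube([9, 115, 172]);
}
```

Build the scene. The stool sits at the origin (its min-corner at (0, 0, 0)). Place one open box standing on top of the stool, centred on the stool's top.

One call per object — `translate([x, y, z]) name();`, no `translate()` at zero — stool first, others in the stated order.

stool();
translate([87, 93, 398]) open_box();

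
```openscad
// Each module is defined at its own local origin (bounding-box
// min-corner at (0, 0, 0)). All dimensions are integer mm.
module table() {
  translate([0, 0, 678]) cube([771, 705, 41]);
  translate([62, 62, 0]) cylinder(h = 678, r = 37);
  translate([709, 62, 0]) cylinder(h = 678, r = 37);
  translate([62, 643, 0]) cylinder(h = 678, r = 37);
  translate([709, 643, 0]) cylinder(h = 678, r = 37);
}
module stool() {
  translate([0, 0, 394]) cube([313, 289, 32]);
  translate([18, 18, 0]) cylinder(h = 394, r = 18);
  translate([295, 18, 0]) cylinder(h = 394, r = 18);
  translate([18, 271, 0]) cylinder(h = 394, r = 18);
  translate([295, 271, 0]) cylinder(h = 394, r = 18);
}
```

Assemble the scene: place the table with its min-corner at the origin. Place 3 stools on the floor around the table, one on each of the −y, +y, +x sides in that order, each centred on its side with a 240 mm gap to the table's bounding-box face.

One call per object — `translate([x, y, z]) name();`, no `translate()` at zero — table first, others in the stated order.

table();
translate([229, -529, 0]) stool();
translate([229, 945, 0]) stool();
translate([1011, 208, 0]) stool();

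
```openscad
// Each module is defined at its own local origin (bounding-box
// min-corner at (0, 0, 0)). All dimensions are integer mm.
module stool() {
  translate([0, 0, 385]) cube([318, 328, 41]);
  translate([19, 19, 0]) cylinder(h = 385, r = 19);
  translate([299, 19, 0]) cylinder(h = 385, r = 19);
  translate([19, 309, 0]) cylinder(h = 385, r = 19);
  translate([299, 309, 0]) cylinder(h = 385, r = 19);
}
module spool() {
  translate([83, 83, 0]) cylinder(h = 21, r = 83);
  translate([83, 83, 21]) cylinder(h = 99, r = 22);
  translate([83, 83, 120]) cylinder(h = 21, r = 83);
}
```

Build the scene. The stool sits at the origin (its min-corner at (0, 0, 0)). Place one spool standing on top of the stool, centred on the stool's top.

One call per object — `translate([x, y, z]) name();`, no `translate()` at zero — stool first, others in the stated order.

stool();
translate([76, 81, 426]) spool();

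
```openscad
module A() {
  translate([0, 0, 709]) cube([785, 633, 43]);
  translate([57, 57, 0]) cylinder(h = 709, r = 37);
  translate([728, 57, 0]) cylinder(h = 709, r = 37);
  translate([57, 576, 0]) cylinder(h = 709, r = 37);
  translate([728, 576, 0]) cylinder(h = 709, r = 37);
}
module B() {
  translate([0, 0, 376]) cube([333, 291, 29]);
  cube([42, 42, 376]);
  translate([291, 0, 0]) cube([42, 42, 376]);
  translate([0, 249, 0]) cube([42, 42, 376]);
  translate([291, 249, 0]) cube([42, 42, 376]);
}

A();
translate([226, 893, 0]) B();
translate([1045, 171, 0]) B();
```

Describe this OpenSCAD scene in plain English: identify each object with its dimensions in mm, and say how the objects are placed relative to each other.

A is a rectangular dining table. The top is 785×633×43 mm with its upper surface at z = 752 mm. It stands on four round legs of 74 mm diameter, each leg's bounding box inset 20 mm from the nearest pair of top edges, running from the floor to the underside of the top.

B is a four-legged stool. The seat is a 333×291×29 mm slab whose top surface is at z = 405 mm; four square legs, each 42×42 mm in cross-section, run from the floor (z = 0) to the underside of the seat, each flush with a corner of the seat.

Two stools sit around the table at the +y, +x sides.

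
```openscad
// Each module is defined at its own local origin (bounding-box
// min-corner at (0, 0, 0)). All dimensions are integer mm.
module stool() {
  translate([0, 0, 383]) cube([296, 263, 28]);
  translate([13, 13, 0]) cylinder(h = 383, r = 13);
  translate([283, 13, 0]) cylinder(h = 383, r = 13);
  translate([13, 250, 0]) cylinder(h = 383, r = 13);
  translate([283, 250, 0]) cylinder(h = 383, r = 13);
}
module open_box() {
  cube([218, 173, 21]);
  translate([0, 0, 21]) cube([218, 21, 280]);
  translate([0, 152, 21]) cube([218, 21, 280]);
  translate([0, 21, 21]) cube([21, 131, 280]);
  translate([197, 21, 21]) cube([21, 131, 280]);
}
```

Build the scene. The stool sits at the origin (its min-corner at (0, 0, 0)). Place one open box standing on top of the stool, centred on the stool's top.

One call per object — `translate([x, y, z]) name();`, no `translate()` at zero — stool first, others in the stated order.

stool();
translate([39, 45, 411]) open_box();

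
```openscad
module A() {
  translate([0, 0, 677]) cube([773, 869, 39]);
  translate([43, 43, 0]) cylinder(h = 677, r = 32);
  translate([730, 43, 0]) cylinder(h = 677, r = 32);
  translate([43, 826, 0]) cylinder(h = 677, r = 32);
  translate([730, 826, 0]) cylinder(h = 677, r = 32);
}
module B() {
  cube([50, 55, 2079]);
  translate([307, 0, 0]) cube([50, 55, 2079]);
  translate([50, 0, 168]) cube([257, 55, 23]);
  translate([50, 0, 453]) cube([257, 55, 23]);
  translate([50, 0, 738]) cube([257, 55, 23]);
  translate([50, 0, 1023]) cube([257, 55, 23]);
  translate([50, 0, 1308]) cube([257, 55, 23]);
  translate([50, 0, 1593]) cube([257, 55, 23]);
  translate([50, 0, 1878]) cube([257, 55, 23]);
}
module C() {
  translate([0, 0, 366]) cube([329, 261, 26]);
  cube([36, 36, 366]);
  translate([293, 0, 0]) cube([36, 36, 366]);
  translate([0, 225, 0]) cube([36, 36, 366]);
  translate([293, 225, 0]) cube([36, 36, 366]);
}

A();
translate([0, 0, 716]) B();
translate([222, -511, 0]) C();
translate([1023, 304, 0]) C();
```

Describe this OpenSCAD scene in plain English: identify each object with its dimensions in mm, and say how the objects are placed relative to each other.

A is a rectangular dining table. The top is 773×869×39 mm with its upper surface at z = 716 mm. It stands on four round legs of 64 mm diameter, each leg's bounding box inset 11 mm from the nearest pair of top edges, running from the floor to the underside of the top.

B is a wooden ladder with two side rails of 50×55 mm section and 2079 mm height, set 357 mm apart overall. Between them run 7 rectangular rungs (55 mm deep, 23 mm thick), front faces flush with the rails' −y face. The bottom of the first rung is 168 mm above the floor and each subsequent rung is 285 mm higher than the one below.

C is a simple wooden stool: a rectangular seat 329 mm (x) by 261 mm (y), 26 mm thick, top face at z = 392 mm, on four square legs, each 36×36 mm in cross-section. The legs rest on z = 0, each flush with a corner of the seat.

The ladder is on top of the table. Two stools sit around the table at the −y, +x sides.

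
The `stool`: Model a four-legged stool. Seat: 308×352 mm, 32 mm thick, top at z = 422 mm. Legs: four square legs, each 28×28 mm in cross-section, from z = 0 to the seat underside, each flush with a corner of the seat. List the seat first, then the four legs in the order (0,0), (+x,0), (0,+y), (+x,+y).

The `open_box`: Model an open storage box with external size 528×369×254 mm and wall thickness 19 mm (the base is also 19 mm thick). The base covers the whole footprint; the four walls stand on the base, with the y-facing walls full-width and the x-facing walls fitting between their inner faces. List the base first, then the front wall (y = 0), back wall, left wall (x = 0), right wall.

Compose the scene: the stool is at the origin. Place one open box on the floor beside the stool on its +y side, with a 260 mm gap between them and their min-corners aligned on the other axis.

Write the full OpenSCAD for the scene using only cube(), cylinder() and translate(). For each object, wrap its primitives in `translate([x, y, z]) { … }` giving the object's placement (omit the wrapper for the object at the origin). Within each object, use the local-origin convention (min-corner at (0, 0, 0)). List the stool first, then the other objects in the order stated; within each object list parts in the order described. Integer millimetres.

translate([0, 0, 390]) cube([308, 352, 32]);
cube([28, 28, 390]);
translate([280, 0, 0]) cube([28, 28, 390]);
translate([0, 324, 0]) cube([28, 28, 390]);
translate([280, 324, 0]) cube([28, 28, 390]);
translate([0, 612, 0]) {
  cube([528, 369, 19]);
  translate([0, 0, 19]) cube([528, 19, 235]);
  translate([0, 350, 19]) cube([528, 19, 235]);
  translate([0, 19, 19]) cube([19, 331, 235]);
  translate([509, 19, 19]) cube([19, 331, 235]);
}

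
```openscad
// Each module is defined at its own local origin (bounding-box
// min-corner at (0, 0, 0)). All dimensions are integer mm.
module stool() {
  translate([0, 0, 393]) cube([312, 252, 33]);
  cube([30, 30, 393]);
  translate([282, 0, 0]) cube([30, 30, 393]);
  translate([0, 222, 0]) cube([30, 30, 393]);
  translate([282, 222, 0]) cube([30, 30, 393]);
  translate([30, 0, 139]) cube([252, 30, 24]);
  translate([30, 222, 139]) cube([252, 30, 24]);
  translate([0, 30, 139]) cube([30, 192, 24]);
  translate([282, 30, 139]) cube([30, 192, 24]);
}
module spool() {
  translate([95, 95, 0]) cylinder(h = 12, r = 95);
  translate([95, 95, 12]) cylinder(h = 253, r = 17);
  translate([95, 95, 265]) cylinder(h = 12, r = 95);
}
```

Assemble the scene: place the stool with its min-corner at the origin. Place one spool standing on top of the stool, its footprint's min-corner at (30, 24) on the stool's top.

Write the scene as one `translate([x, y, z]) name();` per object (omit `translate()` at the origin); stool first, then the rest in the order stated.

stool();
translate([30, 24, 426]) spool();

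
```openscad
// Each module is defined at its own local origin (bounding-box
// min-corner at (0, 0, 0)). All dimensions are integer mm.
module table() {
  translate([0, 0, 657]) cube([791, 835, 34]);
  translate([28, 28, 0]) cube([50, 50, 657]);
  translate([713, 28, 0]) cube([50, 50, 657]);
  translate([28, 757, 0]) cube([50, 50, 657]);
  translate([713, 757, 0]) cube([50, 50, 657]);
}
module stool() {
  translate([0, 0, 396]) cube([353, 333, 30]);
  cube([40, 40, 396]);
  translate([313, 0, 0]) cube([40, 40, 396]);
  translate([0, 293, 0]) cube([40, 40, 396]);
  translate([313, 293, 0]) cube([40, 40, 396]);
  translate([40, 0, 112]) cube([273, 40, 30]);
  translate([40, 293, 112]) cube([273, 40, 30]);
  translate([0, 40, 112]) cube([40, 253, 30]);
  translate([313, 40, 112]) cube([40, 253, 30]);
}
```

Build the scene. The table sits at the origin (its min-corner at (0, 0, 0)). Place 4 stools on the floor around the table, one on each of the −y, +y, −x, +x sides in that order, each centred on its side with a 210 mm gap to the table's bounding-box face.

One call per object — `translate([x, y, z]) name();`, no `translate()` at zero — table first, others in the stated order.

table();
translate([219, -543, 0]) stool();
translate([219, 1045, 0]) stool();
translate([-563, 251, 0]) stool();
translate([1001, 251, 0]) stool();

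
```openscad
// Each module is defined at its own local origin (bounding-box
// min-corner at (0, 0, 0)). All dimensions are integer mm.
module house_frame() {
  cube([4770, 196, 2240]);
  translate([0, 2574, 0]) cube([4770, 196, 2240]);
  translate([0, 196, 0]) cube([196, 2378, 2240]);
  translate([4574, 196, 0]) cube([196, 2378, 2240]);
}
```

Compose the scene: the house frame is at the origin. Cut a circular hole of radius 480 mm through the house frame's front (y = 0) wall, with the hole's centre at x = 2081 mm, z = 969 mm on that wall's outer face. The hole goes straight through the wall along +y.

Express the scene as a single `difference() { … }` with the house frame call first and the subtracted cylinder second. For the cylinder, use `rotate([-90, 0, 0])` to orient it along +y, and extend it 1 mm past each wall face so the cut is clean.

difference() {
  house_frame();
  translate([2081, -1, 969]) rotate([-90, 0, 0]) cylinder(h = 198, r = 480);
}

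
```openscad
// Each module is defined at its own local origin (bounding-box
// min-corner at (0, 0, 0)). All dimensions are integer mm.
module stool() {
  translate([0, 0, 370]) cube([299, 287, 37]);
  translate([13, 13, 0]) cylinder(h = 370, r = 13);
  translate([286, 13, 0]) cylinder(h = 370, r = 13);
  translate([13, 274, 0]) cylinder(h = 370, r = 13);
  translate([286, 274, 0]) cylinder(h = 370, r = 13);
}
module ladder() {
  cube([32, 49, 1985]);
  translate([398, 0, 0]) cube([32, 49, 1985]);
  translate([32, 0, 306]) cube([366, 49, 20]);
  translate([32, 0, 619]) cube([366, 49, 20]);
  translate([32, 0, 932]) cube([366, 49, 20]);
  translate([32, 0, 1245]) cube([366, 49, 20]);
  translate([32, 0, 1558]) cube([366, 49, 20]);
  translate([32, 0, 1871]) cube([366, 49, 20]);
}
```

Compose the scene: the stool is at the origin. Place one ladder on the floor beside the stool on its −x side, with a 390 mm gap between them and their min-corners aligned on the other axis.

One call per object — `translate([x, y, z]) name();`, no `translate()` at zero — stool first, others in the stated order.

stool();
translate([-820, 0, 0]) ladder();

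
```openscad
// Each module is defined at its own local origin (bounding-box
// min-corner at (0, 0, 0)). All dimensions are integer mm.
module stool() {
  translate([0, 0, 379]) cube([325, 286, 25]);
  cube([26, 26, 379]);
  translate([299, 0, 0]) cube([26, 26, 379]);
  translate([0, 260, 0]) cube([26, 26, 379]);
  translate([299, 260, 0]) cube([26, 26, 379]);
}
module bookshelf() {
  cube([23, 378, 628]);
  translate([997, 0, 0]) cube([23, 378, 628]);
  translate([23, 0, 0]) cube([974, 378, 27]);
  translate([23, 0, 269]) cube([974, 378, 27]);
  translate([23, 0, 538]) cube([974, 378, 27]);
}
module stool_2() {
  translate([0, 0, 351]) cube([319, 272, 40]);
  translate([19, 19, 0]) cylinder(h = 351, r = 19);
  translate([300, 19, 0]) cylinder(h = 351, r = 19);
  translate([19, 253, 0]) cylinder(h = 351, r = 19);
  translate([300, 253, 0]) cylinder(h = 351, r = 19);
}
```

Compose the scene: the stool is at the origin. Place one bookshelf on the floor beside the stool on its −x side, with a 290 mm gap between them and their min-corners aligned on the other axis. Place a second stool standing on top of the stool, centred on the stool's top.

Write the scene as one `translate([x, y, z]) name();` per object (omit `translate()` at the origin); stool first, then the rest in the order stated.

stool();
translate([-1310, 0, 0]) bookshelf();
translate([3, 7, 404]) stool_2();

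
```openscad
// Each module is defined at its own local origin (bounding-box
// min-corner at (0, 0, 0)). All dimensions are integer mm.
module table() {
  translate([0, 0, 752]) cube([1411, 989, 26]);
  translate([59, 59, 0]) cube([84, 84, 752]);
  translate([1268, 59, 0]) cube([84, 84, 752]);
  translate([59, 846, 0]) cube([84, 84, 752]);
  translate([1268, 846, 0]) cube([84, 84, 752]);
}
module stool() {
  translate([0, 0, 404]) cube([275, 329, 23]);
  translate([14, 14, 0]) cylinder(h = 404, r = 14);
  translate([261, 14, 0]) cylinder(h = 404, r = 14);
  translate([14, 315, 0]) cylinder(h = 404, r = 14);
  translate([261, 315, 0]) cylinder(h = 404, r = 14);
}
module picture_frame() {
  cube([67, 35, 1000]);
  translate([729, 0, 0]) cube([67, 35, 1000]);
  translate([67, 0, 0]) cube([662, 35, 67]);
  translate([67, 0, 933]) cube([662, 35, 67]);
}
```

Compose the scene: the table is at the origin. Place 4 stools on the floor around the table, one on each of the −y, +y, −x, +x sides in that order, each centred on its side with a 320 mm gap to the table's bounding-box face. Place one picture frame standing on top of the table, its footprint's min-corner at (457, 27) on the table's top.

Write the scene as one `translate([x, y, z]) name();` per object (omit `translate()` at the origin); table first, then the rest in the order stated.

table();
translate([568, -649, 0]) stool();
translate([568, 1309, 0]) stool();
translate([-595, 330, 0]) stool();
translate([1731, 330, 0]) stool();
translate([457, 27, 778]) picture_frame();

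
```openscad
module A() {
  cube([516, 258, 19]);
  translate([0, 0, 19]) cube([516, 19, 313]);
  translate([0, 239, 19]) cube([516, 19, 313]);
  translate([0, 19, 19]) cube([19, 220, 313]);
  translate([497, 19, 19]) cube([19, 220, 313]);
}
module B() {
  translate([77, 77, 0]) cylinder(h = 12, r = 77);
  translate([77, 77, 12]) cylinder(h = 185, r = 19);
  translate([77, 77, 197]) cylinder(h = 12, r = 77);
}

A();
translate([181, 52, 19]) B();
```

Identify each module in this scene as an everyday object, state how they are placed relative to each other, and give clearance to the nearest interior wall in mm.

A is an open box. B is a spool. The spool sits inside the open box, centred. The clearance to the nearest interior wall is 33 mm.

Clearances: x = 162, y = 33; minimum 33 mm.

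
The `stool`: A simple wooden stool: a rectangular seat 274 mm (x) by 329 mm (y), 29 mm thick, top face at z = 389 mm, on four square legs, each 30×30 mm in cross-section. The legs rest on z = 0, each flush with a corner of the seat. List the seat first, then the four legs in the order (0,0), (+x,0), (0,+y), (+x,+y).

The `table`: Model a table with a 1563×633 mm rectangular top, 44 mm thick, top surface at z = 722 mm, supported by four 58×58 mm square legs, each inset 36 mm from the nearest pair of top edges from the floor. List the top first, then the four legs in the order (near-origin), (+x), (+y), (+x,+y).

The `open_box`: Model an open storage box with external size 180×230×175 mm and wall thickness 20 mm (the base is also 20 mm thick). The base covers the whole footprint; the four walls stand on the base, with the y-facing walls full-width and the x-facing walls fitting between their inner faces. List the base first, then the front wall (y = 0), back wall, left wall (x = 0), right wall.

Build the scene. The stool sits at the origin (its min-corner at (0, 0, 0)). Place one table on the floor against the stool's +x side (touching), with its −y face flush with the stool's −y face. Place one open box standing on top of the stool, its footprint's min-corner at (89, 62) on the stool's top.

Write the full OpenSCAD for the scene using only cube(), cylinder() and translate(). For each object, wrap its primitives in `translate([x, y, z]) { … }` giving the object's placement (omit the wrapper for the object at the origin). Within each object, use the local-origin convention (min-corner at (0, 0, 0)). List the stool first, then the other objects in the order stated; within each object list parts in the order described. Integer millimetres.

translate([0, 0, 360]) cube([274, 329, 29]);
cube([30, 30, 360]);
translate([244, 0, 0]) cube([30, 30, 360]);
translate([0, 299, 0]) cube([30, 30, 360]);
translate([244, 299, 0]) cube([30, 30, 360]);
translate([274, 0, 0]) {
  translate([0, 0, 678]) cube([1563, 633, 44]);
  translate([36, 36, 0]) cube([58, 58, 678]);
  translate([1469, 36, 0]) cube([58, 58, 678]);
  translate([36, 539, 0]) cube([58, 58, 678]);
  translate([1469, 539, 0]) cube([58, 58, 678]);
}
translate([89, 62, 389]) {
  cube([180, 230, 20]);
  translate([0, 0, 20]) cube([180, 20, 155]);
  translate([0, 210, 20]) cube([180, 20, 155]);
  translate([0, 20, 20]) cube([20, 190, 155]);
  translate([160, 20, 20]) cube([20, 190, 155]);
}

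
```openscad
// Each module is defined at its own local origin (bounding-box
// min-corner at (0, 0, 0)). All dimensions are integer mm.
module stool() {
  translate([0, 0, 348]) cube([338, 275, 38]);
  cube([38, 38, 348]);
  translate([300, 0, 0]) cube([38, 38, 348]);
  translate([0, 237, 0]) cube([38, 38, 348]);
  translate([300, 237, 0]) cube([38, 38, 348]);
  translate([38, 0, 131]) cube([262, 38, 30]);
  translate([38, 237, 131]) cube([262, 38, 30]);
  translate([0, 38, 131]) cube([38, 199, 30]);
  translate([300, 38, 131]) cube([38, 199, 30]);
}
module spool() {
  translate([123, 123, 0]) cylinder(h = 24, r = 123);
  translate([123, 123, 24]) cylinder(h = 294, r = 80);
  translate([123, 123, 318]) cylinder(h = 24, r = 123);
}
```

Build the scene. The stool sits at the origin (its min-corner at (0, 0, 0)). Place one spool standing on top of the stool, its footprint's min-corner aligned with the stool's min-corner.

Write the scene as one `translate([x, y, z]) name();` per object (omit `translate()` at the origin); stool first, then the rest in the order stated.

stool();
translate([0, 0, 386]) spool();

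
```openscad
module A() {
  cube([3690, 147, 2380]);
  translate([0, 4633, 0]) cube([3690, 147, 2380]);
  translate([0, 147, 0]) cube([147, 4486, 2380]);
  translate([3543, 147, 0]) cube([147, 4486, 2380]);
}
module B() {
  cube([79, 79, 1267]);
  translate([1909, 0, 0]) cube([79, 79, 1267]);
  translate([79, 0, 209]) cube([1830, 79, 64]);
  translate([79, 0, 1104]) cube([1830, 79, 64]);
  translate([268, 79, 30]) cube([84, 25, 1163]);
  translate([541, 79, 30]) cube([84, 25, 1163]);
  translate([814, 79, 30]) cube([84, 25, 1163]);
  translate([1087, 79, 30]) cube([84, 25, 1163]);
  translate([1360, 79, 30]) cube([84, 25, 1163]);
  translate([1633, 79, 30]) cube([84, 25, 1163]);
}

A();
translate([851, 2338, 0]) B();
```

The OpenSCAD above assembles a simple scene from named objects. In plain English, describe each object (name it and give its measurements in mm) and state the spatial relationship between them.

A is the wall frame of a small rectangular building: four walls, each 2380 mm tall and 147 mm thick, enclosing a footprint 3690 mm (x) by 4780 mm (y) outside-to-outside, with no floor or roof. The front and back walls (the −y and +y sides) span the full width; the two side walls fit between them.

B is a fence section. Two 79×79 mm posts, 1267 mm tall, stand on the floor with a clear span of 1830 mm between their inner faces. Two horizontal rails of 79×64 mm section span the gap between the posts with their undersides at z = 209 mm and z = 1104 mm, flush with the posts' −y face. 6 pickets, each 84 mm wide, 25 mm thick and 1163 mm tall, are fixed to the +y face of the rails with their bottoms at z = 30 mm, evenly spaced across the span with equal gaps (rounded down to the nearest mm) at the −x end and between each pair — any rounding remainder accumulates at the +x end.

The fence section sits inside the house frame, centred.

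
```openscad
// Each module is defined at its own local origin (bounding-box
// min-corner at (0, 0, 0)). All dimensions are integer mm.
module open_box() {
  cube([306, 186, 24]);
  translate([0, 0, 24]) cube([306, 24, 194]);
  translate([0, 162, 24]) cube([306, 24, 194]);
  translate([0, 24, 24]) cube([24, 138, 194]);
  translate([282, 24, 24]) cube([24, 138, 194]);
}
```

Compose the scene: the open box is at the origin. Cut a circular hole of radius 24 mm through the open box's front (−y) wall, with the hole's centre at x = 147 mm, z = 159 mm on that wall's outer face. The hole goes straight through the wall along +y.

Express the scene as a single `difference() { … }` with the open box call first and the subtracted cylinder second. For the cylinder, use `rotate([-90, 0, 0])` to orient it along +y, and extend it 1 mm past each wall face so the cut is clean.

difference() {
  open_box();
  translate([147, -1, 159]) rotate([-90, 0, 0]) cylinder(h = 26, r = 24);
}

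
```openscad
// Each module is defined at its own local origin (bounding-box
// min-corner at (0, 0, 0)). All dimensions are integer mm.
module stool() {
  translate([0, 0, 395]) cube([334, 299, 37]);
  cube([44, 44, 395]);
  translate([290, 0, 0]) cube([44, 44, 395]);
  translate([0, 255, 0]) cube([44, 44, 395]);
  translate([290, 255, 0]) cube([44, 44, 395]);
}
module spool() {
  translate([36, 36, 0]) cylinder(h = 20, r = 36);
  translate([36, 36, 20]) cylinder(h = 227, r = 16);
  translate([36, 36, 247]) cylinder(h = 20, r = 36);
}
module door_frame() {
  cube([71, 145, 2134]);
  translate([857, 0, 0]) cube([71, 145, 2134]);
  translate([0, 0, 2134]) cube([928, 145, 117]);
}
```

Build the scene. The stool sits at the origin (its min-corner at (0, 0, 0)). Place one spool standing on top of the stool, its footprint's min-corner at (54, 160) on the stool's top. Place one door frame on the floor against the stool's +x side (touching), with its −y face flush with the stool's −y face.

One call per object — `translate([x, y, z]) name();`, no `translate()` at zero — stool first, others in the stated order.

stool();
translate([54, 160, 432]) spool();
translate([334, 0, 0]) door_frame();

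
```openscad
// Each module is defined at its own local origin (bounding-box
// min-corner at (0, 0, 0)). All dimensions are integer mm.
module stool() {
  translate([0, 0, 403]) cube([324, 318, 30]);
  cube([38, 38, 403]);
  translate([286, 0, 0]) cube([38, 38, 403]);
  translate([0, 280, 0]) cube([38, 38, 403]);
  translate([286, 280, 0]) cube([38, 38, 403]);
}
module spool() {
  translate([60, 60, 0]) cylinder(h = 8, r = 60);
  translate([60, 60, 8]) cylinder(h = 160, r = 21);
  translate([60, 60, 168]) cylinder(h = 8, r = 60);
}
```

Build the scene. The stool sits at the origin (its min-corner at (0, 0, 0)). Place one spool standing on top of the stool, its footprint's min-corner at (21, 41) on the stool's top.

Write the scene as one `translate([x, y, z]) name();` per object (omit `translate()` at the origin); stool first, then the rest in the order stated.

stool();
translate([21, 41, 433]) spool();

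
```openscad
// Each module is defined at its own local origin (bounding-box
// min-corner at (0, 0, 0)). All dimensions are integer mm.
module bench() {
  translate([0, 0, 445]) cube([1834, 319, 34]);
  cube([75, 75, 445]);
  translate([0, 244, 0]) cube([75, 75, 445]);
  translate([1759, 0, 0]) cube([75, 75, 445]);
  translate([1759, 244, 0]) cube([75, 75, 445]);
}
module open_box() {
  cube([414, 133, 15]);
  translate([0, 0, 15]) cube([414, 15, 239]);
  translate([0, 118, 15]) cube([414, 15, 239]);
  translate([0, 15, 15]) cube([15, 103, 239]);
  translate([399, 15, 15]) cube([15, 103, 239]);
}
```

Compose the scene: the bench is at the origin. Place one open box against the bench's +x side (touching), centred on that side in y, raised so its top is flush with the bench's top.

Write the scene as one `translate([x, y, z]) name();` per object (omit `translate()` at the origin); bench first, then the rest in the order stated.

bench();
translate([1834, 93, 225]) open_box();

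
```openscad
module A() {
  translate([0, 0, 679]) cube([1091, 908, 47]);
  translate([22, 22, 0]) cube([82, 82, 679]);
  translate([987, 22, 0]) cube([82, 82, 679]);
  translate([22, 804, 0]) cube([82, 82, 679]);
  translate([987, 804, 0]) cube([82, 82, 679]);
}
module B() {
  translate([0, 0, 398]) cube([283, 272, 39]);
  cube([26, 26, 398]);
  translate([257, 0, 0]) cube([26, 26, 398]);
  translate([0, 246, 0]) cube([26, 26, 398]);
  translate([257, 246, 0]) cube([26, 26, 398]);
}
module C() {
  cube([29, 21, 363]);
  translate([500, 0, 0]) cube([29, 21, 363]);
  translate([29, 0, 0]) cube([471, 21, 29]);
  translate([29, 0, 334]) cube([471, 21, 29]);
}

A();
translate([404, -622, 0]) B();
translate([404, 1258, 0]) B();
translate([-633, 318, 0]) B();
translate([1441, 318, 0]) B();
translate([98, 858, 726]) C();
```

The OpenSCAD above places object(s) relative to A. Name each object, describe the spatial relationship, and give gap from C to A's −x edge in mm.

The picture frame's min-x is at 98; the table's min-x is 0; gap = 98 mm.

A is a table. B is a stool. C is a picture frame. Four stools sit around the table at the −y, +y, −x, +x sides. The picture frame is on top of the table. The gap from the picture frame to the table's −x edge is 98 mm.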